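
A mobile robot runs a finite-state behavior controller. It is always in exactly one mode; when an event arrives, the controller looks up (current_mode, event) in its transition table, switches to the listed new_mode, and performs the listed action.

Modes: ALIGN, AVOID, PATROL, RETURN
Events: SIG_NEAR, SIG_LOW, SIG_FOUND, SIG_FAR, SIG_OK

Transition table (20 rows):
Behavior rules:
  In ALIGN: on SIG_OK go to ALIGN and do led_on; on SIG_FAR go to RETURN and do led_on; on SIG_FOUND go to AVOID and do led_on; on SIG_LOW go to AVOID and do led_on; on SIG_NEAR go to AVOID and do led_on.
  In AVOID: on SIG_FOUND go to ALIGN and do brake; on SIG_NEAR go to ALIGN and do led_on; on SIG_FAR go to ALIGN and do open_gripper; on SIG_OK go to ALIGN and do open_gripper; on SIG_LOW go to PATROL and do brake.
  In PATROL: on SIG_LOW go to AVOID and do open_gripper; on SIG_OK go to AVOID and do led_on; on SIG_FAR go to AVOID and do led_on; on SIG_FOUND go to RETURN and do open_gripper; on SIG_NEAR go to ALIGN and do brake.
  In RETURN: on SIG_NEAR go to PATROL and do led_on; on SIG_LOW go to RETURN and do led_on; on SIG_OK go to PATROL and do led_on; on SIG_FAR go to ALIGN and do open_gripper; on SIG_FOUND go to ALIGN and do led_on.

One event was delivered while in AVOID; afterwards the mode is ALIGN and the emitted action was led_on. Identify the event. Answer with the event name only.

try SIG_NEAR: (AVOID, SIG_NEAR) → (ALIGN, led_on)  ← matches
try SIG_LOW: (AVOID, SIG_LOW) → (PATROL, brake)
try SIG_FOUND: (AVOID, SIG_FOUND) → (ALIGN, brake)
try SIG_FAR: (AVOID, SIG_FAR) → (ALIGN, open_gripper)
try SIG_OK: (AVOID, SIG_OK) → (ALIGN, open_gripper)

SIG_NEAR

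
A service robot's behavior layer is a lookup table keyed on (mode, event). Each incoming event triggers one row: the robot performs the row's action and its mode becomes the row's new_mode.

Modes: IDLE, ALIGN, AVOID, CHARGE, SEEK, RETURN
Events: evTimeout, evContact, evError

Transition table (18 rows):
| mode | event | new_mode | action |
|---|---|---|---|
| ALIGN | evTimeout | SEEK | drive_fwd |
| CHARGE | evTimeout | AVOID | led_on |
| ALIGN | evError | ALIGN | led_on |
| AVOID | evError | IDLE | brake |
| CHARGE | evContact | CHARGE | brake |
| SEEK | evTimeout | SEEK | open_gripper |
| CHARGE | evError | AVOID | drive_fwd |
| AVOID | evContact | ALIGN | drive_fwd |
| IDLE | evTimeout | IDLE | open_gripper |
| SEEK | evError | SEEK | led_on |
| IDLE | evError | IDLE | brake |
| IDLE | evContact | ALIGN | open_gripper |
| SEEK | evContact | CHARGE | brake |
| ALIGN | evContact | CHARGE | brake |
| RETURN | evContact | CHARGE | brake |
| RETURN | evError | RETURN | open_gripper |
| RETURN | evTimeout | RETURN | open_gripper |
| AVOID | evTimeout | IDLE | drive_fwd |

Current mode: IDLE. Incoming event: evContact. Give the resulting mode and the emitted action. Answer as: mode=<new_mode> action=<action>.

mode=ALIGN action=open_gripper

current mode = IDLE; filter table to that mode:
  (IDLE, evTimeout) → (IDLE, open_gripper)
  (IDLE, evError) → (IDLE, brake)
  (IDLE, evContact) → (ALIGN, open_gripper)  ← event matches
event = evContact selects (ALIGN, open_gripper)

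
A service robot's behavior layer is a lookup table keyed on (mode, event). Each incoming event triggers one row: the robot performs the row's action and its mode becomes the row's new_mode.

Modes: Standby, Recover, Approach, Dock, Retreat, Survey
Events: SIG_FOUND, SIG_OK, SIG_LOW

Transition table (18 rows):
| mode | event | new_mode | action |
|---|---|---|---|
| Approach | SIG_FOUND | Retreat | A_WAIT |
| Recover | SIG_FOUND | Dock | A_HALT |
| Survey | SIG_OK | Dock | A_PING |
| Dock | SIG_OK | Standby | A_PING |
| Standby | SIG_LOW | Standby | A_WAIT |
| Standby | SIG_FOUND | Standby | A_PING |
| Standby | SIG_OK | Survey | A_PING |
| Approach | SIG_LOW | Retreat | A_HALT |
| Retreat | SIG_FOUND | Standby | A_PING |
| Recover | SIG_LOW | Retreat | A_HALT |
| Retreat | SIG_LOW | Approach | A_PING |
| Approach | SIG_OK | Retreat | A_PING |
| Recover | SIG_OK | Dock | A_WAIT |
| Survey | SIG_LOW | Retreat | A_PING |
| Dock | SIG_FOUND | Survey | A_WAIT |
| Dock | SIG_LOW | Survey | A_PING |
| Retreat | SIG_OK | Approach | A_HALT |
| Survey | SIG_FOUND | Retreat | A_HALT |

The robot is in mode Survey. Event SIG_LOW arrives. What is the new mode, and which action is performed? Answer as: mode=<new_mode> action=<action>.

mode=Retreat action=A_PING

current mode = Survey; filter table to that mode:
  (Survey, SIG_OK) → (Dock, A_PING)
  (Survey, SIG_LOW) → (Retreat, A_PING)  ← event matches
  (Survey, SIG_FOUND) → (Retreat, A_HALT)
event = SIG_LOW selects (Retreat, A_PING)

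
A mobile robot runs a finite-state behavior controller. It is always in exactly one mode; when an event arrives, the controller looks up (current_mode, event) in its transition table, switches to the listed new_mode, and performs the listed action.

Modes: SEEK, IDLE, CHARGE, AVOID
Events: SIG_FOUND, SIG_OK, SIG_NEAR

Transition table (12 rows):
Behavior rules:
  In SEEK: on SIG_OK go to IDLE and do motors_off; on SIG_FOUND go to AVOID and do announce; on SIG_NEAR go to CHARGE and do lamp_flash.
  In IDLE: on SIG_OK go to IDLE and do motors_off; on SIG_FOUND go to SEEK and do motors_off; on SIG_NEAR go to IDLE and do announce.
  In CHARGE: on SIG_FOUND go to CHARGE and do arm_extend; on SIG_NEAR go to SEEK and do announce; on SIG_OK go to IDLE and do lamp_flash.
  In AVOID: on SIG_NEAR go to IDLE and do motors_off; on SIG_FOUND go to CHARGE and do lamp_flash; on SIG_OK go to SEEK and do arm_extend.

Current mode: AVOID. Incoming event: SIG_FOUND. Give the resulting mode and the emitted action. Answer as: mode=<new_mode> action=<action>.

mode=CHARGE action=lamp_flash

current mode = AVOID; filter table to that mode:
  (AVOID, SIG_NEAR) → (IDLE, motors_off)
  (AVOID, SIG_FOUND) → (CHARGE, lamp_flash)  ← event matches
  (AVOID, SIG_OK) → (SEEK, arm_extend)
event = SIG_FOUND selects (CHARGE, lamp_flash)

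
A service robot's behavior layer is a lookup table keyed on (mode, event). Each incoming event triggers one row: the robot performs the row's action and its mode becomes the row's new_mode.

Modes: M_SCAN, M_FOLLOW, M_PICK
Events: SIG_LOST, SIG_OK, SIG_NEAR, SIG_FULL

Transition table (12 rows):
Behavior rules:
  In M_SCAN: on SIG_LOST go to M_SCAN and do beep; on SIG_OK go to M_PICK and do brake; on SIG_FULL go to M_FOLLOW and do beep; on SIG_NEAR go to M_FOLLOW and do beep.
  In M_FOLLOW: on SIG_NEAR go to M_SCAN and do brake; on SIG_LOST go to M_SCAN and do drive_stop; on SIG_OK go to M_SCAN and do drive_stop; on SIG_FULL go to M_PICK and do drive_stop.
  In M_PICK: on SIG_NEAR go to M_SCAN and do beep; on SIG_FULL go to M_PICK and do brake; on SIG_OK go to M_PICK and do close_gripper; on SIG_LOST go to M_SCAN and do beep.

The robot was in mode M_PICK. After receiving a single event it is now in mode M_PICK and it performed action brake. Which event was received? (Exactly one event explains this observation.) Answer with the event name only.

try SIG_LOST: (M_PICK, SIG_LOST) → (M_SCAN, beep)
try SIG_OK: (M_PICK, SIG_OK) → (M_PICK, close_gripper)
try SIG_NEAR: (M_PICK, SIG_NEAR) → (M_SCAN, beep)
try SIG_FULL: (M_PICK, SIG_FULL) → (M_PICK, brake)  ← matches

SIG_FULL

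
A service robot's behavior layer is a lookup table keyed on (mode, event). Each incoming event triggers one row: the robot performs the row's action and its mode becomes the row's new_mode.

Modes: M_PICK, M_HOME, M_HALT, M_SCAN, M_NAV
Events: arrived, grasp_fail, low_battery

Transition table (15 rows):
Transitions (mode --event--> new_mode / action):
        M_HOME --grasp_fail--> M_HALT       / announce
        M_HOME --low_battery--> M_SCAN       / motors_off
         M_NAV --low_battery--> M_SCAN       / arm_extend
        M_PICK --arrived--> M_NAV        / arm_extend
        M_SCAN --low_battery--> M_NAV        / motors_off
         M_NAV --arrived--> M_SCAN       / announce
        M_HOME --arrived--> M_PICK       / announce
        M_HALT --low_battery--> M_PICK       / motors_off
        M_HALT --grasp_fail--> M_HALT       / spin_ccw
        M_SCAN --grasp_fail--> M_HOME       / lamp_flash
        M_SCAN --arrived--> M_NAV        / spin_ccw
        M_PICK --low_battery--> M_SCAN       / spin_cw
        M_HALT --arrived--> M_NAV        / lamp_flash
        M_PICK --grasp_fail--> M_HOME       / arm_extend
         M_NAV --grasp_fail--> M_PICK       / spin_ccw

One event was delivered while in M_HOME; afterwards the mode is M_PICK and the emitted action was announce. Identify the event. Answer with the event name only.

arrived

try arrived: (M_HOME, arrived) → (M_PICK, announce)  ← matches
try grasp_fail: (M_HOME, grasp_fail) → (M_HALT, announce)
try low_battery: (M_HOME, low_battery) → (M_SCAN, motors_off)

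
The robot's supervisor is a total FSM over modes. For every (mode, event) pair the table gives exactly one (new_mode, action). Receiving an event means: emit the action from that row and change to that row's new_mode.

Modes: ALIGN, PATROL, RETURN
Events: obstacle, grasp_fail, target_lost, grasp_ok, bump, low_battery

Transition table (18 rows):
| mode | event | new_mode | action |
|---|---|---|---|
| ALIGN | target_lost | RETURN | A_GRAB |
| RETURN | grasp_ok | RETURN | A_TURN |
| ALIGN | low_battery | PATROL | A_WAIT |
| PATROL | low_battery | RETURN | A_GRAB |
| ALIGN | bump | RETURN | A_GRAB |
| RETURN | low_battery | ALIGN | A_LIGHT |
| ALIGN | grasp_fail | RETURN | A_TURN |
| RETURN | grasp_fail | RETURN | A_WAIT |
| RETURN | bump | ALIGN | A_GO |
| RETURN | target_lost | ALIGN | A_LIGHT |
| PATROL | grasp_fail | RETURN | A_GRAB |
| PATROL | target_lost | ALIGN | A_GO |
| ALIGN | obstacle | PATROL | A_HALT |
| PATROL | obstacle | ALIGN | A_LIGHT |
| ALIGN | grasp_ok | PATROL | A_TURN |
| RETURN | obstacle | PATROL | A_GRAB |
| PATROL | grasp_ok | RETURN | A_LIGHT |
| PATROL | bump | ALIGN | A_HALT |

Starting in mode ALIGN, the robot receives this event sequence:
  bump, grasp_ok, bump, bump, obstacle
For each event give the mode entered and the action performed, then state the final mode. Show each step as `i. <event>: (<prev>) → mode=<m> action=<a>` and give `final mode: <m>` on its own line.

1. bump: (ALIGN) → mode=RETURN action=A_GRAB
2. grasp_ok: (RETURN) → mode=RETURN action=A_TURN
3. bump: (RETURN) → mode=ALIGN action=A_GO
4. bump: (ALIGN) → mode=RETURN action=A_GRAB
5. obstacle: (RETURN) → mode=PATROL action=A_GRAB

final mode: PATROL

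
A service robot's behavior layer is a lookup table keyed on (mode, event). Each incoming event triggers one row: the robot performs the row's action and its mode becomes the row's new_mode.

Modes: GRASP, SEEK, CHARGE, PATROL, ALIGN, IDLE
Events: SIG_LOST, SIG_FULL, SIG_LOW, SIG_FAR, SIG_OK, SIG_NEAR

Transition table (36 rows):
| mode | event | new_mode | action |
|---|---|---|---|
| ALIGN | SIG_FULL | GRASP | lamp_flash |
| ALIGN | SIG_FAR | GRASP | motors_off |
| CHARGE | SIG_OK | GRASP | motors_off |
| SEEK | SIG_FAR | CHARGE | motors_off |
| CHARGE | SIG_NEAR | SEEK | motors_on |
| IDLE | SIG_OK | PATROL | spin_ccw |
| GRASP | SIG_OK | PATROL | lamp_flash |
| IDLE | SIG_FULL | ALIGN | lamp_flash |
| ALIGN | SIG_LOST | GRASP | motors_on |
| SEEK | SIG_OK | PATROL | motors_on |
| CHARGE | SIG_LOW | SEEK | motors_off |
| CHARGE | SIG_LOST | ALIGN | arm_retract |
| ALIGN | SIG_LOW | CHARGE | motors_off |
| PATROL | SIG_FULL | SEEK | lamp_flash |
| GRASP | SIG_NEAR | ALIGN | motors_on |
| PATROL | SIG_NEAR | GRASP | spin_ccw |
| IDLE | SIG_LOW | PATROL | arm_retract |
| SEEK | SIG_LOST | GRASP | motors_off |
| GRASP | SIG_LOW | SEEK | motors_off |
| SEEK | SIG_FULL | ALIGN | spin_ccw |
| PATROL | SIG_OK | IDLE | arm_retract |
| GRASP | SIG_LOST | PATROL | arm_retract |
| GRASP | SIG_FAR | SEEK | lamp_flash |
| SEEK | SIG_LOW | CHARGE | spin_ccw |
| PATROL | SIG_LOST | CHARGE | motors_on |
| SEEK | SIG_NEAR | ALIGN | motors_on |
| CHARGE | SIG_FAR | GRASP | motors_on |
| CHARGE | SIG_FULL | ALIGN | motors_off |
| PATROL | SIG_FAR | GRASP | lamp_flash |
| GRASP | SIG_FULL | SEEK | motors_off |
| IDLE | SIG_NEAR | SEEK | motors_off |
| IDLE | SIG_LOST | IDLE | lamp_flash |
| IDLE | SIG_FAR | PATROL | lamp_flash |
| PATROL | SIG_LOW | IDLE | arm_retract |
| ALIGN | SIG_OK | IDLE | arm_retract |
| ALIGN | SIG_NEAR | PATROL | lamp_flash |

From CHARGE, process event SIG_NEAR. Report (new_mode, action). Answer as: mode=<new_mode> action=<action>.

mode=SEEK action=motors_on

current mode = CHARGE; filter table to that mode:
  (CHARGE, SIG_OK) → (GRASP, motors_off)
  (CHARGE, SIG_NEAR) → (SEEK, motors_on)  ← event matches
  (CHARGE, SIG_LOW) → (SEEK, motors_off)
  (CHARGE, SIG_LOST) → (ALIGN, arm_retract)
  (CHARGE, SIG_FAR) → (GRASP, motors_on)
  (CHARGE, SIG_FULL) → (ALIGN, motors_off)
event = SIG_NEAR selects (SEEK, motors_on)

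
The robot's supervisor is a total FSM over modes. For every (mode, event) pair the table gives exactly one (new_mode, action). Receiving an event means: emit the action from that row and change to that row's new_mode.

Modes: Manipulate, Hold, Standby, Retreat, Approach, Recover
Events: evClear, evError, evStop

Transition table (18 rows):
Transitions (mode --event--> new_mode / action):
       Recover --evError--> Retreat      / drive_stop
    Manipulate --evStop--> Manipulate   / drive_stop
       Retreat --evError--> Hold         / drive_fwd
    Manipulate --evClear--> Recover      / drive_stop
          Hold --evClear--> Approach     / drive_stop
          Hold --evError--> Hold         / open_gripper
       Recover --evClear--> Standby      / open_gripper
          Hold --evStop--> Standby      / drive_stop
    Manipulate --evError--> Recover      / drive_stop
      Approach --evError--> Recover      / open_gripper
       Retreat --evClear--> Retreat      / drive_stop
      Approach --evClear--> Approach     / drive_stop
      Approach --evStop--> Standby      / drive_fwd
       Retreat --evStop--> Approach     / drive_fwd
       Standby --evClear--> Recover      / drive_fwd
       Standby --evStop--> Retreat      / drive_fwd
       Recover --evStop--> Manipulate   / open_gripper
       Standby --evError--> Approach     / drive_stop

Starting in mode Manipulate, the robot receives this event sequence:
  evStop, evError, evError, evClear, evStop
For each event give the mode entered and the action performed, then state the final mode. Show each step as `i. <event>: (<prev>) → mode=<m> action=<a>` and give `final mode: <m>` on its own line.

1. evStop: (Manipulate) → mode=Manipulate action=drive_stop
2. evError: (Manipulate) → mode=Recover action=drive_stop
3. evError: (Recover) → mode=Retreat action=drive_stop
4. evClear: (Retreat) → mode=Retreat action=drive_stop
5. evStop: (Retreat) → mode=Approach action=drive_fwd

final mode: Approach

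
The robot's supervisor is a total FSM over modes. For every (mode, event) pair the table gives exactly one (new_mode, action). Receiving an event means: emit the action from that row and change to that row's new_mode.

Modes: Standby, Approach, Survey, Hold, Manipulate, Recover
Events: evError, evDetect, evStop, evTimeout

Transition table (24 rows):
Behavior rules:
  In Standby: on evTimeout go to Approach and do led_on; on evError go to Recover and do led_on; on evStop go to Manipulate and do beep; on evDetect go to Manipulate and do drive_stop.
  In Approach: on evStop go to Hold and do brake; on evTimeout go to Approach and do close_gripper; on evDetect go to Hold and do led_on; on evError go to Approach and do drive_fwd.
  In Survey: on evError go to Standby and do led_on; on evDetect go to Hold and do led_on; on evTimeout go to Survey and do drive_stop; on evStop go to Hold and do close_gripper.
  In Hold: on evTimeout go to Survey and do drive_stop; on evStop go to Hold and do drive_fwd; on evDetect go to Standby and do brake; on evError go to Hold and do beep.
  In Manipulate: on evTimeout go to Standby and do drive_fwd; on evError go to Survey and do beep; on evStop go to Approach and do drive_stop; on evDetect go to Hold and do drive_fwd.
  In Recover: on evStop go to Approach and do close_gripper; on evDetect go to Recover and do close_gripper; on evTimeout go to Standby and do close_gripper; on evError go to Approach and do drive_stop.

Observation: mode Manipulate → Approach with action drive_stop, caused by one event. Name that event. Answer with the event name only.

try evError: (Manipulate, evError) → (Survey, beep)
try evDetect: (Manipulate, evDetect) → (Hold, drive_fwd)
try evStop: (Manipulate, evStop) → (Approach, drive_stop)  ← matches
try evTimeout: (Manipulate, evTimeout) → (Standby, drive_fwd)

evStop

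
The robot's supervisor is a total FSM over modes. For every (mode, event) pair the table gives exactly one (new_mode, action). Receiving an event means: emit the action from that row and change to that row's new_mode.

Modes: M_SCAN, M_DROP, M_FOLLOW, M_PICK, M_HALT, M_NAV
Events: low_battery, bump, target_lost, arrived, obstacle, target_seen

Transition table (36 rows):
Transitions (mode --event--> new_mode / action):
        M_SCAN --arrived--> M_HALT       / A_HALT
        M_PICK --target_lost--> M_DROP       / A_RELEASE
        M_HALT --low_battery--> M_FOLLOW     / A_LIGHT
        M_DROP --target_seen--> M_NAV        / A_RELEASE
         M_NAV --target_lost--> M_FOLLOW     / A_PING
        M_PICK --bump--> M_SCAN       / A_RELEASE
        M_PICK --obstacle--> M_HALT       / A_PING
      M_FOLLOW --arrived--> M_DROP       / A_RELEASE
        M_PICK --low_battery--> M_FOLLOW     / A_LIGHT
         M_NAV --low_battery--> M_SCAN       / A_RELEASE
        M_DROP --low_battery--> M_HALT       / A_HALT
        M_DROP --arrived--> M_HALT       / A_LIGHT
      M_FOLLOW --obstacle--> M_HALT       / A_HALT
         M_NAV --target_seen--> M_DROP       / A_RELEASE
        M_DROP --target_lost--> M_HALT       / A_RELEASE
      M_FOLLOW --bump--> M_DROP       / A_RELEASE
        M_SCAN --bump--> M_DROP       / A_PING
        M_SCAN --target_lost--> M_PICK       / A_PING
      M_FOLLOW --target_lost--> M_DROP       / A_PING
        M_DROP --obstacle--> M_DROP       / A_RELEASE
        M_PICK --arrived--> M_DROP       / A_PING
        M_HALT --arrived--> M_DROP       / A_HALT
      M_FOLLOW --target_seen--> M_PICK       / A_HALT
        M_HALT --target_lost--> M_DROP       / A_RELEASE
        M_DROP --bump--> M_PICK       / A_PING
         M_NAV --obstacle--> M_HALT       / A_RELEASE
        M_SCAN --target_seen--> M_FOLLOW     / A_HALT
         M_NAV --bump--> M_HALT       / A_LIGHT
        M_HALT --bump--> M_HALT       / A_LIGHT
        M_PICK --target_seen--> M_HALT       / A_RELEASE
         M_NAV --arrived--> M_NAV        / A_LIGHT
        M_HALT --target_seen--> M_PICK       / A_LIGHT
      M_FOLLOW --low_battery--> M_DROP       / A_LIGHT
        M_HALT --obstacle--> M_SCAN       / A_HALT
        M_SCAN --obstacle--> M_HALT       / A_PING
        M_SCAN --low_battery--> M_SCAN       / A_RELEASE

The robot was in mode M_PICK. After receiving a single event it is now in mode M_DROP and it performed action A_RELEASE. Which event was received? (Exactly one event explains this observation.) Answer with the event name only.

try low_battery: (M_PICK, low_battery) → (M_FOLLOW, A_LIGHT)
try bump: (M_PICK, bump) → (M_SCAN, A_RELEASE)
try target_lost: (M_PICK, target_lost) → (M_DROP, A_RELEASE)  ← matches
try arrived: (M_PICK, arrived) → (M_DROP, A_PING)
try obstacle: (M_PICK, obstacle) → (M_HALT, A_PING)
try target_seen: (M_PICK, target_seen) → (M_HALT, A_RELEASE)

target_lost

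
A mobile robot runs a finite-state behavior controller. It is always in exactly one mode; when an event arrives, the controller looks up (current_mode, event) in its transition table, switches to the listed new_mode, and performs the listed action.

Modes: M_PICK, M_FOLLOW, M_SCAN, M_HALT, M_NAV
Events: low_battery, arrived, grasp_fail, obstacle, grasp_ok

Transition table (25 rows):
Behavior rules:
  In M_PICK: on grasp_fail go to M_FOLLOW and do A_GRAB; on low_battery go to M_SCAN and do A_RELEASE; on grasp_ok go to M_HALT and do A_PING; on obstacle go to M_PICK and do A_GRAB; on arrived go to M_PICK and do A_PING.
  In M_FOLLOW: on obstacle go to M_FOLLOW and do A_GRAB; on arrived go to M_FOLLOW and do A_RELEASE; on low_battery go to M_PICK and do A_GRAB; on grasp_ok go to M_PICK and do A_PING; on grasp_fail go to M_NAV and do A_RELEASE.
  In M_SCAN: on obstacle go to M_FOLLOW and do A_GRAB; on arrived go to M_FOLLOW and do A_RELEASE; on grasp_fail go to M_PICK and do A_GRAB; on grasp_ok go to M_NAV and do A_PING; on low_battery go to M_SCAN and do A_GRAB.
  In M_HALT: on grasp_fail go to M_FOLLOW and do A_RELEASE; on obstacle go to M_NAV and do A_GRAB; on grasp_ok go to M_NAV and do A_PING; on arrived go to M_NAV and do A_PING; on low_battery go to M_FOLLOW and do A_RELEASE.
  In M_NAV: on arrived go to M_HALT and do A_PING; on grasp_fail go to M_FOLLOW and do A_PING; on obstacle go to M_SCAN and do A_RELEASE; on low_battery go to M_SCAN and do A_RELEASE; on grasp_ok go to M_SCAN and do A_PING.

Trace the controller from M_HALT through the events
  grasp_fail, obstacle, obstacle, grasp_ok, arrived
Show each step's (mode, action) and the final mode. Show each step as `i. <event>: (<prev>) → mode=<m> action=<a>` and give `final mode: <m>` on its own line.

1. grasp_fail: (M_HALT) → mode=M_FOLLOW action=A_RELEASE
2. obstacle: (M_FOLLOW) → mode=M_FOLLOW action=A_GRAB
3. obstacle: (M_FOLLOW) → mode=M_FOLLOW action=A_GRAB
4. grasp_ok: (M_FOLLOW) → mode=M_PICK action=A_PING
5. arrived: (M_PICK) → mode=M_PICK action=A_PING

final mode: M_PICK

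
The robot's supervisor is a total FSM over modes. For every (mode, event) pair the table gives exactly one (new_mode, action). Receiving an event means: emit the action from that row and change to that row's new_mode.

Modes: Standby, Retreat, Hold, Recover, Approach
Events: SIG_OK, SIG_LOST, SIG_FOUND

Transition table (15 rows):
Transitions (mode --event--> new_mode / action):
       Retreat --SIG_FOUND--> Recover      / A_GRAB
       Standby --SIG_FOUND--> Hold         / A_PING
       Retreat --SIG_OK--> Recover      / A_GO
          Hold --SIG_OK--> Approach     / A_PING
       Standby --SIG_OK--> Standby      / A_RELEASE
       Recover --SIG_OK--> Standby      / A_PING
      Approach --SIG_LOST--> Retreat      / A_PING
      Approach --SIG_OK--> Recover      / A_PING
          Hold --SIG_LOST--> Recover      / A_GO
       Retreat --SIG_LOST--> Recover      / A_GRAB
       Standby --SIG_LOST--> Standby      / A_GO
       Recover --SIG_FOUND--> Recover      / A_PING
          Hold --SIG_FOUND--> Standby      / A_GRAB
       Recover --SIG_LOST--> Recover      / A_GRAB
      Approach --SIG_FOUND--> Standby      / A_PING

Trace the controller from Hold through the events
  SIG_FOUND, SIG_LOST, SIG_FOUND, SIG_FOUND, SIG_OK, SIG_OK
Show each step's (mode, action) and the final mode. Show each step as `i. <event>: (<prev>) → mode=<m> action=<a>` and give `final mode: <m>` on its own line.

final mode: Standby

1. SIG_FOUND: (Hold) → mode=Standby action=A_GRAB
2. SIG_LOST: (Standby) → mode=Standby action=A_GO
3. SIG_FOUND: (Standby) → mode=Hold action=A_PING
4. SIG_FOUND: (Hold) → mode=Standby action=A_GRAB
5. SIG_OK: (Standby) → mode=Standby action=A_RELEASE
6. SIG_OK: (Standby) → mode=Standby action=A_RELEASE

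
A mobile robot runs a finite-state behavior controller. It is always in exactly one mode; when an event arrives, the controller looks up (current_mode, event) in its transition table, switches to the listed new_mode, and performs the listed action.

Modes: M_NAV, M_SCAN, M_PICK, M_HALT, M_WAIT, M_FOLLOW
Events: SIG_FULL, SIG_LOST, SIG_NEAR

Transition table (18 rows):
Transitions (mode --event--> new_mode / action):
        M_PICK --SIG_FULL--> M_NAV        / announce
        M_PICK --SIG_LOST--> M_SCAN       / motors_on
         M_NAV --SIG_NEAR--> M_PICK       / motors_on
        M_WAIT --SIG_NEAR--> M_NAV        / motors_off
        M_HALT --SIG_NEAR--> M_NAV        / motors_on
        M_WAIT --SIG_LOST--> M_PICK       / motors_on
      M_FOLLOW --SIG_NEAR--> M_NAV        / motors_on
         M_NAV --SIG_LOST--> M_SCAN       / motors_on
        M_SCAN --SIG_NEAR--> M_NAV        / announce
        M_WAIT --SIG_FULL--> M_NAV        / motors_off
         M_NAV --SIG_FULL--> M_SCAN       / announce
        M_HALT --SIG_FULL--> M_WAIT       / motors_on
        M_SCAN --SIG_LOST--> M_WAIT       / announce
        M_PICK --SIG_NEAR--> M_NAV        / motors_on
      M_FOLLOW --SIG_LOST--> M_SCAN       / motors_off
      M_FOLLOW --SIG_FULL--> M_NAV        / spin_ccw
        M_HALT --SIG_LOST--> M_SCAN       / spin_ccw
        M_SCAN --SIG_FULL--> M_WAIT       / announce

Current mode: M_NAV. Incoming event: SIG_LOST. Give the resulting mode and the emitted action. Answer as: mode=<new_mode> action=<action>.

current mode = M_NAV; filter table to that mode:
  (M_NAV, SIG_NEAR) → (M_PICK, motors_on)
  (M_NAV, SIG_LOST) → (M_SCAN, motors_on)  ← event matches
  (M_NAV, SIG_FULL) → (M_SCAN, announce)
event = SIG_LOST selects (M_SCAN, motors_on)

mode=M_SCAN action=motors_on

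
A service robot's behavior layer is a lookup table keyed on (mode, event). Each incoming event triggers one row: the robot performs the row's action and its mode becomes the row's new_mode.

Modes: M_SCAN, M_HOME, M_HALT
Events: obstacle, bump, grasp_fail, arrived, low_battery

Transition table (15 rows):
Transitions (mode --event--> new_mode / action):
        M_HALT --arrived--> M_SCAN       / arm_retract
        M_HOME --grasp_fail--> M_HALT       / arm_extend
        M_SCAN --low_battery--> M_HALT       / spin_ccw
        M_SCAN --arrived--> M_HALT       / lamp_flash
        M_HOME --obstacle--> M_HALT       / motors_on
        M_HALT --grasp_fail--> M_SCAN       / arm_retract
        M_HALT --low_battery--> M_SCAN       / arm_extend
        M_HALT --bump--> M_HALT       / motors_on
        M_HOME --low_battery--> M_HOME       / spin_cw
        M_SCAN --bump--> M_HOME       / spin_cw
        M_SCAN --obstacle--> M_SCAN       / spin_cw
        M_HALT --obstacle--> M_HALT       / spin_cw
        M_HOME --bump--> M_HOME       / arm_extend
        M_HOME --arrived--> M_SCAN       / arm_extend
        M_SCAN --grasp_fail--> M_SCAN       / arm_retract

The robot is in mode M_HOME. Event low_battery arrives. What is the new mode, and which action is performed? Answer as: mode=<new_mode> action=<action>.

current mode = M_HOME; filter table to that mode:
  (M_HOME, grasp_fail) → (M_HALT, arm_extend)
  (M_HOME, obstacle) → (M_HALT, motors_on)
  (M_HOME, low_battery) → (M_HOME, spin_cw)  ← event matches
  (M_HOME, bump) → (M_HOME, arm_extend)
  (M_HOME, arrived) → (M_SCAN, arm_extend)
event = low_battery selects (M_HOME, spin_cw)

mode=M_HOME action=spin_cw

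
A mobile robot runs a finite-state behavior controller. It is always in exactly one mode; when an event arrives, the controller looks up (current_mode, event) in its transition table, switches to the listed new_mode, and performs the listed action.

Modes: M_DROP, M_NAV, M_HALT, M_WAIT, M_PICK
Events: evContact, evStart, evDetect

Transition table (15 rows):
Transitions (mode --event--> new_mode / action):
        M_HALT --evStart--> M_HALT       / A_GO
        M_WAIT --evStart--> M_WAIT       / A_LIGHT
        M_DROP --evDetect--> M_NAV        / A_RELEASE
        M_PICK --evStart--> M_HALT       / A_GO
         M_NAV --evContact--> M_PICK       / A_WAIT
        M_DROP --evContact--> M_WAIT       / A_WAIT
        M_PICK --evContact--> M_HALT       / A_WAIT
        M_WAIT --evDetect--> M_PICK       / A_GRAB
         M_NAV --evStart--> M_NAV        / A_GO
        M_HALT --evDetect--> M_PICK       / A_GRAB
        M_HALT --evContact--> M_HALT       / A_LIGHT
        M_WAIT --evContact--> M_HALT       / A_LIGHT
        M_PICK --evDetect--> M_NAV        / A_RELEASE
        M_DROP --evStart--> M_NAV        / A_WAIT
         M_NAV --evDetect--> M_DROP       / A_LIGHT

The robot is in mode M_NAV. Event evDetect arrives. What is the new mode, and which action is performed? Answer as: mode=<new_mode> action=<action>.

current mode = M_NAV; filter table to that mode:
  (M_NAV, evContact) → (M_PICK, A_WAIT)
  (M_NAV, evStart) → (M_NAV, A_GO)
  (M_NAV, evDetect) → (M_DROP, A_LIGHT)  ← event matches
event = evDetect selects (M_DROP, A_LIGHT)

mode=M_DROP action=A_LIGHT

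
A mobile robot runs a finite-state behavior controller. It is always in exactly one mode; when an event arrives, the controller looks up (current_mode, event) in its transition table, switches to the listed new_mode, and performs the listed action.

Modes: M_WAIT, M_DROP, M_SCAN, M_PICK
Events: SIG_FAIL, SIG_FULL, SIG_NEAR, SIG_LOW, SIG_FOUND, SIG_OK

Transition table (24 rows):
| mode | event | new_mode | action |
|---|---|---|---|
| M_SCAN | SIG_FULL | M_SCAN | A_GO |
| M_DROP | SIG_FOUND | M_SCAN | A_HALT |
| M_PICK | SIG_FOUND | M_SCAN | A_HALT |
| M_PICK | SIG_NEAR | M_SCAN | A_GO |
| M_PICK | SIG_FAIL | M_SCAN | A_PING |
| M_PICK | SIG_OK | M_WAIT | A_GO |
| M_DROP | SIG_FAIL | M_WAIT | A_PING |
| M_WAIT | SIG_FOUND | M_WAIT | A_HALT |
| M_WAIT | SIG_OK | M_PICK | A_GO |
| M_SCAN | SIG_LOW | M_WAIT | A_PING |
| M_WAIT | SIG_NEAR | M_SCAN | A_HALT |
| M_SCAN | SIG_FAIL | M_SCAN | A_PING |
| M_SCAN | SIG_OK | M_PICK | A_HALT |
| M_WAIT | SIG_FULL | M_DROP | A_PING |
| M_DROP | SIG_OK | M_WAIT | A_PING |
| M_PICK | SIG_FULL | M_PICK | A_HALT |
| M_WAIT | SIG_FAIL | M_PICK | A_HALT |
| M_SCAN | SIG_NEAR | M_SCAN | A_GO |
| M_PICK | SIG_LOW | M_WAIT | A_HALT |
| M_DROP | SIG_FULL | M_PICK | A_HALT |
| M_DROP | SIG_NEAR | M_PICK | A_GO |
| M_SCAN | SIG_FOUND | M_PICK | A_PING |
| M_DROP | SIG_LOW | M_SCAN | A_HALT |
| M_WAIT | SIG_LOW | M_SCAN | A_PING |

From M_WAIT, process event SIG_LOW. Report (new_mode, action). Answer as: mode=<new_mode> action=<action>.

current mode = M_WAIT; filter table to that mode:
  (M_WAIT, SIG_FOUND) → (M_WAIT, A_HALT)
  (M_WAIT, SIG_OK) → (M_PICK, A_GO)
  (M_WAIT, SIG_NEAR) → (M_SCAN, A_HALT)
  (M_WAIT, SIG_FULL) → (M_DROP, A_PING)
  (M_WAIT, SIG_FAIL) → (M_PICK, A_HALT)
  (M_WAIT, SIG_LOW) → (M_SCAN, A_PING)  ← event matches
event = SIG_LOW selects (M_SCAN, A_PING)

mode=M_SCAN action=A_PING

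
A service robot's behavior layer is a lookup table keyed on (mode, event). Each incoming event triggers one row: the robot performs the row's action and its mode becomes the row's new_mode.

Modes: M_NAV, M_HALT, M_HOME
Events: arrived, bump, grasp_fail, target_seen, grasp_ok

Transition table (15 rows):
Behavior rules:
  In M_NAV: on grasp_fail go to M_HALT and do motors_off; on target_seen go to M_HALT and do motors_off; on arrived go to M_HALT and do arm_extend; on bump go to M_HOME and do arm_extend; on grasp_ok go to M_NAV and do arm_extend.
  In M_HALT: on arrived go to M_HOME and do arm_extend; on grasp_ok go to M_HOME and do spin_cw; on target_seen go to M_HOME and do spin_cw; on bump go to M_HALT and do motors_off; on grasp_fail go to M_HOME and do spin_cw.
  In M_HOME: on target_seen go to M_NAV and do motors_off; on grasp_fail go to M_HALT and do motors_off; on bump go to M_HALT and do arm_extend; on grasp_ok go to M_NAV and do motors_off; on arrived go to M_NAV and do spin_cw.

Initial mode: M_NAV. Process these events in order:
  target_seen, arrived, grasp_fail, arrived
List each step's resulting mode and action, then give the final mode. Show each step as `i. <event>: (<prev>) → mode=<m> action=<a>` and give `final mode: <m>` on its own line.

1. target_seen: (M_NAV) → mode=M_HALT action=motors_off
2. arrived: (M_HALT) → mode=M_HOME action=arm_extend
3. grasp_fail: (M_HOME) → mode=M_HALT action=motors_off
4. arrived: (M_HALT) → mode=M_HOME action=arm_extend

final mode: M_HOME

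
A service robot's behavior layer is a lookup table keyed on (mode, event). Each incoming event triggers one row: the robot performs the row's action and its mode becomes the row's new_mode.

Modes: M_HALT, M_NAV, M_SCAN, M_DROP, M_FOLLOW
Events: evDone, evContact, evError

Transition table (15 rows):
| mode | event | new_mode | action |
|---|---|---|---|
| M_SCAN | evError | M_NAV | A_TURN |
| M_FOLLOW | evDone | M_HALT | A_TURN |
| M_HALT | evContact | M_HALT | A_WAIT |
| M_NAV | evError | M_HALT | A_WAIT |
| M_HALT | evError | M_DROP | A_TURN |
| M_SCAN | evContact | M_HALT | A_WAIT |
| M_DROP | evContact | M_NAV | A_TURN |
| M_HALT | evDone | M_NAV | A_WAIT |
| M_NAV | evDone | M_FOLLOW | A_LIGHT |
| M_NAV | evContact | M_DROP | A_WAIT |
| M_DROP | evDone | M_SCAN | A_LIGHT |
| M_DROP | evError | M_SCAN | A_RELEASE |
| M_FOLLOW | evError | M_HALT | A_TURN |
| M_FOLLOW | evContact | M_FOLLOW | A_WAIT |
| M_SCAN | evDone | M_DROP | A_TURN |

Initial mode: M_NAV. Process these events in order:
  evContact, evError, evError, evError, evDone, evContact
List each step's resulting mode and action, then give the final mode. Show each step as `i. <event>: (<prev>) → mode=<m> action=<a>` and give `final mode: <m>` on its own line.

final mode: M_DROP

1. evContact: (M_NAV) → mode=M_DROP action=A_WAIT
2. evError: (M_DROP) → mode=M_SCAN action=A_RELEASE
3. evError: (M_SCAN) → mode=M_NAV action=A_TURN
4. evError: (M_NAV) → mode=M_HALT action=A_WAIT
5. evDone: (M_HALT) → mode=M_NAV action=A_WAIT
6. evContact: (M_NAV) → mode=M_DROP action=A_WAIT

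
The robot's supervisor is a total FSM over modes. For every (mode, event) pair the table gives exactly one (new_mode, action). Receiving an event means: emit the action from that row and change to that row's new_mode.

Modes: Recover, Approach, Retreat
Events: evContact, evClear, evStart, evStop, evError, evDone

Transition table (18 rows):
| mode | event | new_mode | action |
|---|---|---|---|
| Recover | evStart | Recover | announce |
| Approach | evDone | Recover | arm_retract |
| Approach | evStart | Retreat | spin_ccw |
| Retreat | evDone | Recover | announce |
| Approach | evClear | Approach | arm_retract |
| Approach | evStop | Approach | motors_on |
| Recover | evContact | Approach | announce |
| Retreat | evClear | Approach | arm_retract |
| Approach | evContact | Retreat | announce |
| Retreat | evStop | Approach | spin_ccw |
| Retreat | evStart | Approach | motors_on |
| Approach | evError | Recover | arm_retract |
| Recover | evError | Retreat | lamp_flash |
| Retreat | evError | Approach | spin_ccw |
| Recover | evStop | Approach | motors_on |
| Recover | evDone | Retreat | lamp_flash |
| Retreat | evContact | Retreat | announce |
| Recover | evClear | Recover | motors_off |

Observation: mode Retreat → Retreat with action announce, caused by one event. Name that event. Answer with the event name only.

evContact

try evContact: (Retreat, evContact) → (Retreat, announce)  ← matches
try evClear: (Retreat, evClear) → (Approach, arm_retract)
try evStart: (Retreat, evStart) → (Approach, motors_on)
try evStop: (Retreat, evStop) → (Approach, spin_ccw)
try evError: (Retreat, evError) → (Approach, spin_ccw)
try evDone: (Retreat, evDone) → (Recover, announce)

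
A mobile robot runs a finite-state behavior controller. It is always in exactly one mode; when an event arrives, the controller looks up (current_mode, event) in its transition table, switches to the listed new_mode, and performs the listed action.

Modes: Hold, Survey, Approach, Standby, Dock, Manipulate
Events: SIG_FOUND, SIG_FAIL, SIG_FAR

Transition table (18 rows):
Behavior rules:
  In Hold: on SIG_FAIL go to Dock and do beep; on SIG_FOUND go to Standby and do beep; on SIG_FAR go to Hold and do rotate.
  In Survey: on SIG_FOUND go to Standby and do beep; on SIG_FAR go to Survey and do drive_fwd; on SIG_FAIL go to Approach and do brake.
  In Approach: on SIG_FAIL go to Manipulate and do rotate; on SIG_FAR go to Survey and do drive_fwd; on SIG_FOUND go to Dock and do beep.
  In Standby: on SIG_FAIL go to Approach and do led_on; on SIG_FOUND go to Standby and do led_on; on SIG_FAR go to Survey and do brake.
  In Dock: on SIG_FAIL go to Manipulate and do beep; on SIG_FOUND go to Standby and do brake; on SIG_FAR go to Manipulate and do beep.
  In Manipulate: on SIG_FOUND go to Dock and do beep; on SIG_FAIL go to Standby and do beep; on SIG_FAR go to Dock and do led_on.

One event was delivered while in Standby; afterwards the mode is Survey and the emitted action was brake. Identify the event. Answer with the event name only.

SIG_FAR

try SIG_FOUND: (Standby, SIG_FOUND) → (Standby, led_on)
try SIG_FAIL: (Standby, SIG_FAIL) → (Approach, led_on)
try SIG_FAR: (Standby, SIG_FAR) → (Survey, brake)  ← matches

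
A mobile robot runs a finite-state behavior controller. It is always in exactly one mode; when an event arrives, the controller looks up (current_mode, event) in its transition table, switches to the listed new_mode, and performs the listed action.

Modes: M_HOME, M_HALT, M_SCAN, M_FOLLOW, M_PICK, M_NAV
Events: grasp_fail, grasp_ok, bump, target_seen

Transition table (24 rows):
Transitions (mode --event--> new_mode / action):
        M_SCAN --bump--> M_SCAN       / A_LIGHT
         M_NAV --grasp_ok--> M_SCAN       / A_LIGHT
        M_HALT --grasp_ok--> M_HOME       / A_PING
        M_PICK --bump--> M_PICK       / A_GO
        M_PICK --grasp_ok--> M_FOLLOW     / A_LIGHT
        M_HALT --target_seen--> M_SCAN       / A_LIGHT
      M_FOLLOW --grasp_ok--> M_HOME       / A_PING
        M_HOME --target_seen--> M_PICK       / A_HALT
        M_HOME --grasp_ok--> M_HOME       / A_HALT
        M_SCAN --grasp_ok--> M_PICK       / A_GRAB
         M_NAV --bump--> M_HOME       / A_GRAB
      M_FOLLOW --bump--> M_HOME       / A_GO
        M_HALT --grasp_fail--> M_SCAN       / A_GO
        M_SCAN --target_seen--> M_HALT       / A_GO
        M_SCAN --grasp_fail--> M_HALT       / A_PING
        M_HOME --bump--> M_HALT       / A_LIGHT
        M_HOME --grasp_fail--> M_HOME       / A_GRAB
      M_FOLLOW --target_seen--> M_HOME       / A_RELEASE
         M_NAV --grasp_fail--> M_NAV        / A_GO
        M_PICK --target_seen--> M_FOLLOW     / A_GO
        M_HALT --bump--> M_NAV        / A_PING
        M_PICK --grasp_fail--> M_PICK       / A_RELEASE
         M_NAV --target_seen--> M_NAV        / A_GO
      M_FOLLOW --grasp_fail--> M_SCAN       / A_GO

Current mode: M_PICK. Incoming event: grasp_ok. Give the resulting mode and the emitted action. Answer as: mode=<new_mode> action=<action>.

current mode = M_PICK; filter table to that mode:
  (M_PICK, bump) → (M_PICK, A_GO)
  (M_PICK, grasp_ok) → (M_FOLLOW, A_LIGHT)  ← event matches
  (M_PICK, target_seen) → (M_FOLLOW, A_GO)
  (M_PICK, grasp_fail) → (M_PICK, A_RELEASE)
event = grasp_ok selects (M_FOLLOW, A_LIGHT)

mode=M_FOLLOW action=A_LIGHT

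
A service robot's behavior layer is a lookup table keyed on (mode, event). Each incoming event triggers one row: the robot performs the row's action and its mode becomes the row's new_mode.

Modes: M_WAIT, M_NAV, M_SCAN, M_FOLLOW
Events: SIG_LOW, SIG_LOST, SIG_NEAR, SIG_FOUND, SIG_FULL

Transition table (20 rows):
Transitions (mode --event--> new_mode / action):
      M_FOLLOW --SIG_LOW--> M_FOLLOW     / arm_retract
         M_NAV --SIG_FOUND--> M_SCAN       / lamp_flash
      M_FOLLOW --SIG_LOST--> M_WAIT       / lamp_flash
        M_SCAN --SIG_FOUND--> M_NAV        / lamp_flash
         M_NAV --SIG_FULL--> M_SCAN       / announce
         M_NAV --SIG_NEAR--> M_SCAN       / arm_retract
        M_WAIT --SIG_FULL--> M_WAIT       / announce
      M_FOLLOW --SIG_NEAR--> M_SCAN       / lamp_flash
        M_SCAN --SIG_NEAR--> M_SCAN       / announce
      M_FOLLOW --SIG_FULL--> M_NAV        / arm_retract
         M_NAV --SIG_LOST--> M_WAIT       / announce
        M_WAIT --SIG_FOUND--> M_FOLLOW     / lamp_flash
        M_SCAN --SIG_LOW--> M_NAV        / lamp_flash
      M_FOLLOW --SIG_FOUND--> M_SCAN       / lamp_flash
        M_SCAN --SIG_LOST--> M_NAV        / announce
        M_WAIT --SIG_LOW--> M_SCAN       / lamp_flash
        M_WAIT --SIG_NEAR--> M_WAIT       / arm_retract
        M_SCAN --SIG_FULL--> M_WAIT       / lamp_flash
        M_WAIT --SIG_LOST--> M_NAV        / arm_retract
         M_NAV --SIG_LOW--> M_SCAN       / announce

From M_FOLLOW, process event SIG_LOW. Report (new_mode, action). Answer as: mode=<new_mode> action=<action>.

current mode = M_FOLLOW; filter table to that mode:
  (M_FOLLOW, SIG_LOW) → (M_FOLLOW, arm_retract)  ← event matches
  (M_FOLLOW, SIG_LOST) → (M_WAIT, lamp_flash)
  (M_FOLLOW, SIG_NEAR) → (M_SCAN, lamp_flash)
  (M_FOLLOW, SIG_FULL) → (M_NAV, arm_retract)
  (M_FOLLOW, SIG_FOUND) → (M_SCAN, lamp_flash)
event = SIG_LOW selects (M_FOLLOW, arm_retract)

mode=M_FOLLOW action=arm_retract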